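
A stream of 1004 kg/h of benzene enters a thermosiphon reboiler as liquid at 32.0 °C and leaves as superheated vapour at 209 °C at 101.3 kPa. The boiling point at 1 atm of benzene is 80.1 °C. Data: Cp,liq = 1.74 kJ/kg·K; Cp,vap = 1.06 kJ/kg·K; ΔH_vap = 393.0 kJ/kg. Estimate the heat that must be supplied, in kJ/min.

Q = 10300 kJ/min

liquid 32.0→80.1 °C: 83.694 kJ/kg
vaporisation at 80.1 °C: 393 kJ/kg
vapour 80.1→209 °C: 136.63 kJ/kg
Δh = 83.694 + 393 + 136.63 = 613.33 kJ/kg
Q = ṁ·Δh = 1004 kg/h × 613.33 kJ/kg = 615780 kJ/h
|Q| = 171.05 kW = 10263 kJ/min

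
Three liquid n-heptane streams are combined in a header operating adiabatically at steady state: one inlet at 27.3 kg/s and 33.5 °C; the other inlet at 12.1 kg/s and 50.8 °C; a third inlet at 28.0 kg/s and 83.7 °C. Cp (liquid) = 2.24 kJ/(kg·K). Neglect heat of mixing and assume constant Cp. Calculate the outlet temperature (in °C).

T_out = 57.5 °C

Energy balance with Q = 0: Σ ṁᵢCp,ᵢ(T_out − Tᵢ) = 0
T_out = Σ ṁᵢCp,ᵢTᵢ / Σ ṁᵢCp,ᵢ
      = 8675.1 / 150.98 = 57.46 °C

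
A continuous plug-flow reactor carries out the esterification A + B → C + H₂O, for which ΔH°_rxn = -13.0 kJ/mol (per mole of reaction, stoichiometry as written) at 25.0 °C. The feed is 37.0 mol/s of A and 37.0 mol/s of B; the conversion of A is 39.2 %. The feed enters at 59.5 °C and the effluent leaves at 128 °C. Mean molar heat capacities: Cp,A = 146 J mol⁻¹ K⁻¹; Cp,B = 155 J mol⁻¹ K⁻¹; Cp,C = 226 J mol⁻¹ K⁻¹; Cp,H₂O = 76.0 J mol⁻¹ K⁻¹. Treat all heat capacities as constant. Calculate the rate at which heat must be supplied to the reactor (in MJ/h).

Q_in = 2070 MJ/h

Extent of reaction ξ = 0.392 × 37.0 = 14.504 mol/s
Reaction term: ξ·ΔH°_rxn = 14.504 × -13.0 = -188.55 kJ/s
Sensible, feed 59.5→25 °C: -384.23 kJ/s
Outlet flows (mol/s): A 22.496, B 22.496, C 14.504, H₂O 14.504
Sensible, products 25→128 °C: 1148.6 kJ/s
Q = ΔH = 575.83 kJ/s = 575.83 kW
Heat supplied = 2073 MJ/h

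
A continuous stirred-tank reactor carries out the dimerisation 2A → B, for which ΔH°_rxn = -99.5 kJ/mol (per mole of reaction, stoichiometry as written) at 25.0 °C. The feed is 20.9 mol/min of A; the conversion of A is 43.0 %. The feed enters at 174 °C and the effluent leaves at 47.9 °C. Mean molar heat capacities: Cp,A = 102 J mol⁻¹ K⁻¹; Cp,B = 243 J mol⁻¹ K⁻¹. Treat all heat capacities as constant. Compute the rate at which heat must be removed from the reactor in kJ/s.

Extent of reaction ξ = 0.430 × 20.9 / 2 = 4.4935 mol/min
Reaction term: ξ·ΔH°_rxn = 4.4935 × -99.5 = -447.1 kJ/min
Sensible, feed 174→25 °C: -317.64 kJ/min
Outlet flows (mol/min): A 11.913, B 4.4935
Sensible, products 25→47.9 °C: 52.831 kJ/min
Q = ΔH = -711.91 kJ/min = -11.865 kW
Heat removed = 11.865 kJ/s

Q_out = 11.9 kJ/s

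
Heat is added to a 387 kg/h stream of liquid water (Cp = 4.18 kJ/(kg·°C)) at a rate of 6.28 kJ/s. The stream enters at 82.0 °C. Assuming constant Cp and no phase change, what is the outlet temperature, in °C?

T_out = 96.0 °C

Q = 6.28 kJ/s = 22608 kJ/h
ΔT = Q/(ṁ·Cp) = 22608/(387×4.18) = 13.976 K
T_out = 82.0 + 13.976 = 95.976 °C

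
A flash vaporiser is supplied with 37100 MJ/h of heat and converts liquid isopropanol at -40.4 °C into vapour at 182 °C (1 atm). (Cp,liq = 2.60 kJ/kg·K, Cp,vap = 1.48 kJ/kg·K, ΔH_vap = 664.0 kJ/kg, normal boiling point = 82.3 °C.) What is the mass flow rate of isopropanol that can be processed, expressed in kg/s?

Δh = 2.60×(82.3−-40.4) + 664.0 + 1.48×(182−82.3) = 1130.6 kJ/kg
Q = 37100 MJ/h = 10306 kJ/s = 10306 kJ/s
ṁ = Q/Δh = 10306 / 1130.6 = 9.1153 kg/s

ṁ = 9.12 kg/s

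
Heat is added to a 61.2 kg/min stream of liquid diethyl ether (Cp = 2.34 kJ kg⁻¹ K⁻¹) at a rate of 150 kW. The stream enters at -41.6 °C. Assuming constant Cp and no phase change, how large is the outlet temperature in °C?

T_out = 21.2 °C

Q = 150 kW = 9000 kJ/min
ΔT = Q/(ṁ·Cp) = 9000/(61.2×2.34) = 62.846 K
T_out = -41.6 + 62.846 = 21.246 °C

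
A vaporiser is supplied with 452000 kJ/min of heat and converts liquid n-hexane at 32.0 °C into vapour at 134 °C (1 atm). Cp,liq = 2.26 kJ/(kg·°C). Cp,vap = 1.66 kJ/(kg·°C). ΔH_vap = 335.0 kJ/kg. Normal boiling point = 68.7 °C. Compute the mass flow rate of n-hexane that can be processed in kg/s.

ṁ = 14.3 kg/s

Δh = 2.26×(68.7−32.0) + 335.0 + 1.66×(134−68.7) = 526.34 kJ/kg
Q = 452000 kJ/min = 7533.3 kJ/s = 7533.3 kJ/s
ṁ = Q/Δh = 7533.3 / 526.34 = 14.313 kg/s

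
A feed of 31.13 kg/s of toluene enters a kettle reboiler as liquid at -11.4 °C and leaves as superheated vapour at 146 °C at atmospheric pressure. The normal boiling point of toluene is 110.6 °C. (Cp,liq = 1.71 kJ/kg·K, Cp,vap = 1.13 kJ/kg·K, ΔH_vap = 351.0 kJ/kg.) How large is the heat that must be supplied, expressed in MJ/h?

liquid -11.4→110.6 °C: 208.62 kJ/kg
vaporisation at 110.6 °C: 351 kJ/kg
vapour 110.6→146 °C: 40.002 kJ/kg
Δh = 208.62 + 351 + 40.002 = 599.62 kJ/kg
Q = ṁ·Δh = 31.13 kg/s × 599.62 kJ/kg = 18666 kJ/s
|Q| = 18666 kW = 67198 MJ/h

Q = 67200 MJ/h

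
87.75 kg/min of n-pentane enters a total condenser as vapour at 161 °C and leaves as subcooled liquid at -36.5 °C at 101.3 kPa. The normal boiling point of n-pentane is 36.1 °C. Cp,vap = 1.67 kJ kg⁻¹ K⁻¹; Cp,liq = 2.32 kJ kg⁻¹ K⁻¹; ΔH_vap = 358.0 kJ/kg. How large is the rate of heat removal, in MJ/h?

Q_c = 3870 MJ/h

vapour 161→36.1 °C: -208.58 kJ/kg
condensation at 36.1 °C: -358 kJ/kg
liquid 36.1→-36.5 °C: -168.43 kJ/kg
Δh = -208.58 + -358 + -168.43 = -735.01 kJ/kg
Q = ṁ·Δh = 87.75 kg/min × -735.01 kJ/kg = -64498 kJ/min
|Q| = 1075 kW = 3869.9 MJ/h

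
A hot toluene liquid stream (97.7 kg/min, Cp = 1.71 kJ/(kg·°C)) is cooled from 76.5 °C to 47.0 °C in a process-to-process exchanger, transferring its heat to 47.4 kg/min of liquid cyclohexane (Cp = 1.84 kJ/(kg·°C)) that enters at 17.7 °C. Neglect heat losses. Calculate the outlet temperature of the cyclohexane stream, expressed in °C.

T_c,out = 74.2 °C

Heat released by hot stream: Q = 97.7 × 1.71 × (76.5 − 47.0) = 4928.5 kJ/min
Energy balance on cold side (adiabatic exchanger): Q = ṁ_c·Cp_c·(T_c,out − T_c,in)
T_c,out = 17.7 + 4928.5/(47.4 × 1.84) = 74.209 °C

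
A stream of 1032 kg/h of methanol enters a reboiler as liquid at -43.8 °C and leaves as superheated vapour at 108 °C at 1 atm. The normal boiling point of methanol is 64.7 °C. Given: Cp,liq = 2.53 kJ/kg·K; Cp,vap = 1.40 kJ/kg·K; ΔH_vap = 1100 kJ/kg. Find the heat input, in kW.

Q = 411 kW

liquid -43.8→64.7 °C: 274.5 kJ/kg
vaporisation at 64.7 °C: 1100 kJ/kg
vapour 64.7→108 °C: 60.62 kJ/kg
Δh = 274.5 + 1100 + 60.62 = 1435.1 kJ/kg
Q = ṁ·Δh = 1032 kg/h × 1435.1 kJ/kg = 1.481e+06 kJ/h
|Q| = 411.4 kW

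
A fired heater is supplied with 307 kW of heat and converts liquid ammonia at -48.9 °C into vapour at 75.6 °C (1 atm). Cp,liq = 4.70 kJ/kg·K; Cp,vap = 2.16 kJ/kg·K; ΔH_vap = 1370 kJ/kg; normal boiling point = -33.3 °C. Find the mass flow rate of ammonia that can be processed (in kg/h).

Δh = 4.70×(-33.3−-48.9) + 1370 + 2.16×(75.6−-33.3) = 1678.5 kJ/kg
Q = 307 kW = 307 kJ/s = 1.1052e+06 kJ/h
ṁ = Q/Δh = 1.1052e+06 / 1678.5 = 658.43 kg/h

ṁ = 658 kg/h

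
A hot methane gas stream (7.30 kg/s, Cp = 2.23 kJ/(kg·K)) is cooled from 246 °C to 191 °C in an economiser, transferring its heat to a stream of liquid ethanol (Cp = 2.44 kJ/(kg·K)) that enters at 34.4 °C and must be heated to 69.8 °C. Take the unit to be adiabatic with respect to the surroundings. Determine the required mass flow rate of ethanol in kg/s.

ṁ_c = 10.4 kg/s

Heat released by hot stream: Q = 7.30 × 2.23 × (246 − 191) = 895.35 kJ/s
Energy balance on cold side (adiabatic exchanger): Q = ṁ_c·Cp_c·(T_c,out − T_c,in)
ṁ_c = 895.35 / [2.44 × (69.8 − 34.4)] = 10.366 kg/s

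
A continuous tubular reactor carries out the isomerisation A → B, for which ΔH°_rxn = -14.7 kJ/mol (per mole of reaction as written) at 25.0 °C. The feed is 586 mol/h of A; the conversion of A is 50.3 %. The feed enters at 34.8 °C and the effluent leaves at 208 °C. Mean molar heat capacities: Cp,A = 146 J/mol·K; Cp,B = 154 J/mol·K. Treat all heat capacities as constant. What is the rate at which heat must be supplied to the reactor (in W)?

Extent of reaction ξ = 0.503 × 586 = 294.76 mol/h
Reaction term: ξ·ΔH°_rxn = 294.76 × -14.7 = -4332.9 kJ/h
Sensible, feed 34.8→25 °C: -838.45 kJ/h
Outlet flows (mol/h): A 291.24, B 294.76
Sensible, products 25→208 °C: 16088 kJ/h
Q = ΔH = 10917 kJ/h = 3.0325 kW
Heat supplied = 3032.5 W

Q_in = 3030 W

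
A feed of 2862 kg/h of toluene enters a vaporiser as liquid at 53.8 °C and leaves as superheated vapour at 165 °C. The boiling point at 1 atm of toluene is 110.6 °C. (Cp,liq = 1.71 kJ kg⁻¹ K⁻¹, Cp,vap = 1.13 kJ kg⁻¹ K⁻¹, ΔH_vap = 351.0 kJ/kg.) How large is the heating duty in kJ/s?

liquid 53.8→110.6 °C: 97.128 kJ/kg
vaporisation at 110.6 °C: 351 kJ/kg
vapour 110.6→165 °C: 61.472 kJ/kg
Δh = 97.128 + 351 + 61.472 = 509.6 kJ/kg
Q = ṁ·Δh = 2862 kg/h × 509.6 kJ/kg = 1.4585e+06 kJ/h
|Q| = 405.13 kW

Q = 405 kJ/s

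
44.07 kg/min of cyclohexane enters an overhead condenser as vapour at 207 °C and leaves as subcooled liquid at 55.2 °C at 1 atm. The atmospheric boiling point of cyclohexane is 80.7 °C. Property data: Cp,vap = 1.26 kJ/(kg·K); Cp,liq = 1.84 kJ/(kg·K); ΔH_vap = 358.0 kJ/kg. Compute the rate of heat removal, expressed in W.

vapour 207→80.7 °C: -159.14 kJ/kg
condensation at 80.7 °C: -358 kJ/kg
liquid 80.7→55.2 °C: -46.92 kJ/kg
Δh = -159.14 + -358 + -46.92 = -564.06 kJ/kg
Q = ṁ·Δh = 44.07 kg/min × -564.06 kJ/kg = -24858 kJ/min
|Q| = 414.3 kW = 414300 W

Q_c = 414000 W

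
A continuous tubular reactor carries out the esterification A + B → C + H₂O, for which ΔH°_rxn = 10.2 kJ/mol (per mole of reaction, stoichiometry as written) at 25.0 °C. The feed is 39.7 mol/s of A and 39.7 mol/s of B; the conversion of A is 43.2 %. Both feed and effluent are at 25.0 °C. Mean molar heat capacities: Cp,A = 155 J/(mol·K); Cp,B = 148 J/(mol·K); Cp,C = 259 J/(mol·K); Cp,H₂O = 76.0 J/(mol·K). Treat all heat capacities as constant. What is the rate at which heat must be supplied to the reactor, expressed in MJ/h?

Extent of reaction ξ = 0.432 × 39.7 = 17.15 mol/s
Reaction term: ξ·ΔH°_rxn = 17.15 × 10.2 = 174.93 kJ/s
Q = ΔH = 174.93 kJ/s = 174.93 kW
Heat supplied = 629.76 MJ/h

Q_in = 630 MJ/h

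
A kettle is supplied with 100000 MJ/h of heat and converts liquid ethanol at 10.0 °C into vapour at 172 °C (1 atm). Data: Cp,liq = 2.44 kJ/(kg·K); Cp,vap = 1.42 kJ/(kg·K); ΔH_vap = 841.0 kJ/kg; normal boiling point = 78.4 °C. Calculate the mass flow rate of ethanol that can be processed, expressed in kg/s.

Δh = 2.44×(78.4−10.0) + 841.0 + 1.42×(172−78.4) = 1140.8 kJ/kg
Q = 100000 MJ/h = 27778 kJ/s = 27778 kJ/s
ṁ = Q/Δh = 27778 / 1140.8 = 24.349 kg/s

ṁ = 24.3 kg/s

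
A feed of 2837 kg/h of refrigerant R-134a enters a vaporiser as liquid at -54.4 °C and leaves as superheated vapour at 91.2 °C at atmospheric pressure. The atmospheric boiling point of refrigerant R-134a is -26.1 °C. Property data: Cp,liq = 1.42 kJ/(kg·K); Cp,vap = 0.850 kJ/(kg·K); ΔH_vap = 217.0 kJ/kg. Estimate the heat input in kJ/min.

Q = 16900 kJ/min

liquid -54.4→-26.1 °C: 40.186 kJ/kg
vaporisation at -26.1 °C: 217 kJ/kg
vapour -26.1→91.2 °C: 99.705 kJ/kg
Δh = 40.186 + 217 + 99.705 = 356.89 kJ/kg
Q = ṁ·Δh = 2837 kg/h × 356.89 kJ/kg = 1.0125e+06 kJ/h
|Q| = 281.25 kW = 16875 kJ/min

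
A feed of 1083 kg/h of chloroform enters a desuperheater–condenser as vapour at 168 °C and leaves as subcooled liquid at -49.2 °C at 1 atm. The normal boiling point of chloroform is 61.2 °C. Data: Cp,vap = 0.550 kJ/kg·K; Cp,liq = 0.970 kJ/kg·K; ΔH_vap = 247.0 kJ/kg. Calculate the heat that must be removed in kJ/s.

vapour 168→61.2 °C: -58.74 kJ/kg
condensation at 61.2 °C: -247 kJ/kg
liquid 61.2→-49.2 °C: -107.09 kJ/kg
Δh = -58.74 + -247 + -107.09 = -412.83 kJ/kg
Q = ṁ·Δh = 1083 kg/h × -412.83 kJ/kg = -447090 kJ/h
|Q| = 124.19 kW

Q_c = 124 kJ/s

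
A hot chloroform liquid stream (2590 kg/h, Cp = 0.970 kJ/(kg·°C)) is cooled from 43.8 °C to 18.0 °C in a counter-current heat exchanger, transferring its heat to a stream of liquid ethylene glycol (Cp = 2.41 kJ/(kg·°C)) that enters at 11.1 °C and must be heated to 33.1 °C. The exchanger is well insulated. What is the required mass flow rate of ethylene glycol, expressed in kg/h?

ṁ_c = 1220 kg/h

Heat released by hot stream: Q = 2590 × 0.970 × (43.8 − 18.0) = 64817 kJ/h
Energy balance on cold side (adiabatic exchanger): Q = ṁ_c·Cp_c·(T_c,out − T_c,in)
ṁ_c = 64817 / [2.41 × (33.1 − 11.1)] = 1222.5 kg/h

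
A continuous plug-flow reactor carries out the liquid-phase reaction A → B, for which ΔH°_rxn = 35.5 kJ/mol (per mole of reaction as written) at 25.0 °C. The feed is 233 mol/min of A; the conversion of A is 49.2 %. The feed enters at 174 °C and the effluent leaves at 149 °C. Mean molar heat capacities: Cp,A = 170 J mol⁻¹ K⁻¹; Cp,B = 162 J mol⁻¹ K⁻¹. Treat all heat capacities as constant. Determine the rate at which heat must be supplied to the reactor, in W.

Q_in = 49400 W

Extent of reaction ξ = 0.492 × 233 = 114.64 mol/min
Reaction term: ξ·ΔH°_rxn = 114.64 × 35.5 = 4069.6 kJ/min
Sensible, feed 174→25 °C: -5901.9 kJ/min
Outlet flows (mol/min): A 118.36, B 114.64
Sensible, products 25→149 °C: 4797.9 kJ/min
Q = ΔH = 2965.6 kJ/min = 49.427 kW
Heat supplied = 49427 W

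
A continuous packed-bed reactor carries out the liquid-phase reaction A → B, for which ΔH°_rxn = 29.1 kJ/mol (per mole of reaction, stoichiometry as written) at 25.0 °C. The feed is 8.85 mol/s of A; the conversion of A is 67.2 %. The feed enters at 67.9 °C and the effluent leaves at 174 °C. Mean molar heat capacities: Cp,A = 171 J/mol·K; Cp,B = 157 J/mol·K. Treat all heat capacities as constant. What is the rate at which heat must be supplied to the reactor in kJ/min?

Q_in = 19300 kJ/min

Extent of reaction ξ = 0.672 × 8.85 = 5.9472 mol/s
Reaction term: ξ·ΔH°_rxn = 5.9472 × 29.1 = 173.06 kJ/s
Sensible, feed 67.9→25 °C: -64.923 kJ/s
Outlet flows (mol/s): A 2.9028, B 5.9472
Sensible, products 25→174 °C: 213.08 kJ/s
Q = ΔH = 321.22 kJ/s = 321.22 kW
Heat supplied = 19273 kJ/min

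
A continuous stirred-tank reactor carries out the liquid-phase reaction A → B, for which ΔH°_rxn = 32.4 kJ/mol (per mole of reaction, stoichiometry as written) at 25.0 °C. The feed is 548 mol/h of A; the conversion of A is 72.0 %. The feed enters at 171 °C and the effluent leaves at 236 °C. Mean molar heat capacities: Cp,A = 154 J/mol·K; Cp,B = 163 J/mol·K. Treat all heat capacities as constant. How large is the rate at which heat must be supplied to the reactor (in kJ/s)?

Extent of reaction ξ = 0.720 × 548 = 394.56 mol/h
Reaction term: ξ·ΔH°_rxn = 394.56 × 32.4 = 12784 kJ/h
Sensible, feed 171→25 °C: -12321 kJ/h
Outlet flows (mol/h): A 153.44, B 394.56
Sensible, products 25→236 °C: 18556 kJ/h
Q = ΔH = 19018 kJ/h = 5.2829 kW
Heat supplied = 5.2829 kJ/s

Q_in = 5.28 kJ/s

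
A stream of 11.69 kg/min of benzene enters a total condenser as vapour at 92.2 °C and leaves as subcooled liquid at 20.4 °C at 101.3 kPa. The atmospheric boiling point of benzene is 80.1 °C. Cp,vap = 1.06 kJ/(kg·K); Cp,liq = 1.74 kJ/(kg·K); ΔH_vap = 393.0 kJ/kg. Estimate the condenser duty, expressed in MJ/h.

Q_c = 358 MJ/h

vapour 92.2→80.1 °C: -12.826 kJ/kg
condensation at 80.1 °C: -393 kJ/kg
liquid 80.1→20.4 °C: -103.88 kJ/kg
Δh = -12.826 + -393 + -103.88 = -509.7 kJ/kg
Q = ṁ·Δh = 11.69 kg/min × -509.7 kJ/kg = -5958.4 kJ/min
|Q| = 99.307 kW = 357.51 MJ/h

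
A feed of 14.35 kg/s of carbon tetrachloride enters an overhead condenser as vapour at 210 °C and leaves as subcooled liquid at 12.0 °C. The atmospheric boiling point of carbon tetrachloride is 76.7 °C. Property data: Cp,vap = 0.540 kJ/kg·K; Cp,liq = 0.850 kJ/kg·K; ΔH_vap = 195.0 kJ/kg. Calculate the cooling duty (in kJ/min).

Q_c = 277000 kJ/min

vapour 210→76.7 °C: -71.982 kJ/kg
condensation at 76.7 °C: -195 kJ/kg
liquid 76.7→12.0 °C: -54.995 kJ/kg
Δh = -71.982 + -195 + -54.995 = -321.98 kJ/kg
Q = ṁ·Δh = 14.35 kg/s × -321.98 kJ/kg = -4620.4 kJ/s
|Q| = 4620.4 kW = 277220 kJ/min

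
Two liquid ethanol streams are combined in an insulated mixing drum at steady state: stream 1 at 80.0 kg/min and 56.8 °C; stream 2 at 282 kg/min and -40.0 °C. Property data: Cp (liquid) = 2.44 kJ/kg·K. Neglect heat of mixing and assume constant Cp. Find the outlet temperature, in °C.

Adiabatic, steady state ⇒ Σ ṁᵢCp,ᵢ(T_out − Tᵢ) = 0
T_out = Σ ṁᵢCp,ᵢTᵢ / Σ ṁᵢCp,ᵢ
      = -16436 / 883.28 = -18.608 °C

T_out = -18.6 °C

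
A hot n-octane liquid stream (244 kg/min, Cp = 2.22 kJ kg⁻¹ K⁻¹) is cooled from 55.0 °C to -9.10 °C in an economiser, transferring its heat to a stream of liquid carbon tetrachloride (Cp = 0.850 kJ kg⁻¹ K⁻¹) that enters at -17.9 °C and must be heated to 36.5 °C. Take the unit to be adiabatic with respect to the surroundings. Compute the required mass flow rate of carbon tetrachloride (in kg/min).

ṁ_c = 751 kg/min

Heat released by hot stream: Q = 244 × 2.22 × (55.0 − -9.10) = 34722 kJ/min
Energy balance on cold side (adiabatic exchanger): Q = ṁ_c·Cp_c·(T_c,out − T_c,in)
ṁ_c = 34722 / [0.850 × (36.5 − -17.9)] = 750.9 kg/min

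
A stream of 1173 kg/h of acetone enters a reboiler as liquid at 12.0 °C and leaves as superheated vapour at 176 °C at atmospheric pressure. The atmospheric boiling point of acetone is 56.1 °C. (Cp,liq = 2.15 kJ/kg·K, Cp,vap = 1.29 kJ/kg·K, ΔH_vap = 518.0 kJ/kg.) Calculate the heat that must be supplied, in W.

liquid 12.0→56.1 °C: 94.815 kJ/kg
vaporisation at 56.1 °C: 518 kJ/kg
vapour 56.1→176 °C: 154.67 kJ/kg
Δh = 94.815 + 518 + 154.67 = 767.49 kJ/kg
Q = ṁ·Δh = 1173 kg/h × 767.49 kJ/kg = 900260 kJ/h
|Q| = 250.07 kW = 250070 W

Q = 250000 W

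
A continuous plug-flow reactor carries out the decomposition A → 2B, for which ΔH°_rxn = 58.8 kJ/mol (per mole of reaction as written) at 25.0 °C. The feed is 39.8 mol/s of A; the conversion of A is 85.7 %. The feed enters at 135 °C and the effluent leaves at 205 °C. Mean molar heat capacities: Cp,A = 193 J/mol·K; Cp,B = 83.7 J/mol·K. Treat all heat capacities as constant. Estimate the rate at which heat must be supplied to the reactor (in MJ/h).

Q_in = 8590 MJ/h

Extent of reaction ξ = 0.857 × 39.8 = 34.109 mol/s
Reaction term: ξ·ΔH°_rxn = 34.109 × 58.8 = 2005.6 kJ/s
Sensible, feed 135→25 °C: -844.95 kJ/s
Outlet flows (mol/s): A 5.6914, B 68.217
Sensible, products 25→205 °C: 1225.5 kJ/s
Q = ΔH = 2386.1 kJ/s = 2386.1 kW
Heat supplied = 8590 MJ/h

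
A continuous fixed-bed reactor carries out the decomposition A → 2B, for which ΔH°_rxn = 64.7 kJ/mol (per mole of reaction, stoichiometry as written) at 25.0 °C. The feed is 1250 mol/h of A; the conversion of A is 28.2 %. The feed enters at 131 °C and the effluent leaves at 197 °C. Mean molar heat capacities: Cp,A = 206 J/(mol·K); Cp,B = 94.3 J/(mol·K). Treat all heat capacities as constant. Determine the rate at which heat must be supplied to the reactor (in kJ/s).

Q_in = 10.8 kJ/s

Extent of reaction ξ = 0.282 × 1250 = 352.5 mol/h
Reaction term: ξ·ΔH°_rxn = 352.5 × 64.7 = 22807 kJ/h
Sensible, feed 131→25 °C: -27295 kJ/h
Outlet flows (mol/h): A 897.5, B 705
Sensible, products 25→197 °C: 43235 kJ/h
Q = ΔH = 38747 kJ/h = 10.763 kW
Heat supplied = 10.763 kJ/s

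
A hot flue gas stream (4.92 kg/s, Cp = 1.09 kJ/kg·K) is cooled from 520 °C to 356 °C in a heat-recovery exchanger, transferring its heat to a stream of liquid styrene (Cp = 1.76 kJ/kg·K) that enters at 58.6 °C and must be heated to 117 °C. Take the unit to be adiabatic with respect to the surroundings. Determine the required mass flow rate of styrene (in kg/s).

ṁ_c = 8.56 kg/s

Heat released by hot stream: Q = 4.92 × 1.09 × (520 − 356) = 879.5 kJ/s
Energy balance on cold side (adiabatic exchanger): Q = ṁ_c·Cp_c·(T_c,out − T_c,in)
ṁ_c = 879.5 / [1.76 × (117 − 58.6)] = 8.5568 kg/s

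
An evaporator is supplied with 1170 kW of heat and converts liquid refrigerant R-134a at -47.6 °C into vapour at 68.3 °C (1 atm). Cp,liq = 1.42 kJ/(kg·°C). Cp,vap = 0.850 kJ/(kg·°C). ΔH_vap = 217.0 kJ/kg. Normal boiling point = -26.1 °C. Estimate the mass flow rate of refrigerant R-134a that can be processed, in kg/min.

Δh = 1.42×(-26.1−-47.6) + 217.0 + 0.850×(68.3−-26.1) = 327.77 kJ/kg
Q = 1170 kW = 1170 kJ/s = 70200 kJ/min
ṁ = Q/Δh = 70200 / 327.77 = 214.17 kg/min

ṁ = 214 kg/min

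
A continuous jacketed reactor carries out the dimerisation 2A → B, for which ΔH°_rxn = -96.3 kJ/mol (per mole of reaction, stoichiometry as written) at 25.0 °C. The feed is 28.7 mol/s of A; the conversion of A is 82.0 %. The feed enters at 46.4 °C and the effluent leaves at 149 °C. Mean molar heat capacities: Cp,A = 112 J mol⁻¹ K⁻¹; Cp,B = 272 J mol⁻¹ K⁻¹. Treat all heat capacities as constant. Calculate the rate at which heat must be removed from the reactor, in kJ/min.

Q_out = 44000 kJ/min

Extent of reaction ξ = 0.820 × 28.7 / 2 = 11.767 mol/s
Reaction term: ξ·ΔH°_rxn = 11.767 × -96.3 = -1133.2 kJ/s
Sensible, feed 46.4→25 °C: -68.788 kJ/s
Outlet flows (mol/s): A 5.166, B 11.767
Sensible, products 25→149 °C: 468.62 kJ/s
Q = ΔH = -733.33 kJ/s = -733.33 kW
Heat removed = 44000 kJ/min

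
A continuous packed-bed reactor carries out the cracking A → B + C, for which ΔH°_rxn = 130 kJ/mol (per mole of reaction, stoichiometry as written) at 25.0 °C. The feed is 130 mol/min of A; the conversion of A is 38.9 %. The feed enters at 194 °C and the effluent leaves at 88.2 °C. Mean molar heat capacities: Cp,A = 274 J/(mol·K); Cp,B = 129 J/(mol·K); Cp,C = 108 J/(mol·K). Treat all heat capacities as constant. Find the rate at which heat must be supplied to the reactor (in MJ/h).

Q_in = 161 MJ/h

Extent of reaction ξ = 0.389 × 130 = 50.57 mol/min
Reaction term: ξ·ΔH°_rxn = 50.57 × 130 = 6574.1 kJ/min
Sensible, feed 194→25 °C: -6019.8 kJ/min
Outlet flows (mol/min): A 79.43, B 50.57, C 50.57
Sensible, products 25→88.2 °C: 2132.9 kJ/min
Q = ΔH = 2687.3 kJ/min = 44.788 kW
Heat supplied = 161.24 MJ/h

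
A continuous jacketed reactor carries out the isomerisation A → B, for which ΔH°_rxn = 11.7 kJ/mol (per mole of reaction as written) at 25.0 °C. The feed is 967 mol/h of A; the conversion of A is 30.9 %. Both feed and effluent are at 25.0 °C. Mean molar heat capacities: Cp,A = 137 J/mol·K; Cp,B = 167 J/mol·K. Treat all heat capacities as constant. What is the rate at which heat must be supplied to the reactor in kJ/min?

Q_in = 58.3 kJ/min

Extent of reaction ξ = 0.309 × 967 = 298.8 mol/h
Reaction term: ξ·ΔH°_rxn = 298.8 × 11.7 = 3496 kJ/h
Q = ΔH = 3496 kJ/h = 0.97111 kW
Heat supplied = 58.267 kJ/min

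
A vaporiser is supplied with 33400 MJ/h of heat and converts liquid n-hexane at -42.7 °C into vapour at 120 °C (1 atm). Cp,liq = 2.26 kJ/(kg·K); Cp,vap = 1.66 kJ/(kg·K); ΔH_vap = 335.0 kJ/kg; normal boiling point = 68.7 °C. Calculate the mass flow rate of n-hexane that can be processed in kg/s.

ṁ = 13.8 kg/s

Δh = 2.26×(68.7−-42.7) + 335.0 + 1.66×(120−68.7) = 671.92 kJ/kg
Q = 33400 MJ/h = 9277.8 kJ/s = 9277.8 kJ/s
ṁ = Q/Δh = 9277.8 / 671.92 = 13.808 kg/s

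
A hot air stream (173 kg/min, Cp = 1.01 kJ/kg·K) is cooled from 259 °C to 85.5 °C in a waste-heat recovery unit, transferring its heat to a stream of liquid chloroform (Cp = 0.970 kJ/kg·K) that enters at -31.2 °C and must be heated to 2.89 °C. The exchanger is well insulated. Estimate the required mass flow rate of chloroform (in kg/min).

ṁ_c = 917 kg/min

Heat released by hot stream: Q = 173 × 1.01 × (259 − 85.5) = 30316 kJ/min
Energy balance on cold side (adiabatic exchanger): Q = ṁ_c·Cp_c·(T_c,out − T_c,in)
ṁ_c = 30316 / [0.970 × (2.89 − -31.2)] = 916.79 kg/min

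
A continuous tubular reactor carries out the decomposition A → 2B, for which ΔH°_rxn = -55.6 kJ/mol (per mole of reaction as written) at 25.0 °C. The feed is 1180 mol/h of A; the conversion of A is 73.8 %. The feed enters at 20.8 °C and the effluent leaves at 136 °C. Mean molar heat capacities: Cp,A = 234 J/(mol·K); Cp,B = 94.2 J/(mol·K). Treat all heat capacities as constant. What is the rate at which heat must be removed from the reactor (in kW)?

Q_out = 5.84 kW

Extent of reaction ξ = 0.738 × 1180 = 870.84 mol/h
Reaction term: ξ·ΔH°_rxn = 870.84 × -55.6 = -48419 kJ/h
Sensible, feed 20.8→25 °C: 1159.7 kJ/h
Outlet flows (mol/h): A 309.16, B 1741.7
Sensible, products 25→136 °C: 26241 kJ/h
Q = ΔH = -21018 kJ/h = -5.8382 kW
Heat removed = 5.8382 kW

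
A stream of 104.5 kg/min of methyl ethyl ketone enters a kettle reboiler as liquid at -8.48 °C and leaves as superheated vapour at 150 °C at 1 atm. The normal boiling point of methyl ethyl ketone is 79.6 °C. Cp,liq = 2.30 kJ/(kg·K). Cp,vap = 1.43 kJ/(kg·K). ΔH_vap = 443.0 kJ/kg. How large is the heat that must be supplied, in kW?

liquid -8.48→79.6 °C: 202.58 kJ/kg
vaporisation at 79.6 °C: 443 kJ/kg
vapour 79.6→150 °C: 100.67 kJ/kg
Δh = 202.58 + 443 + 100.67 = 746.26 kJ/kg
Q = ṁ·Δh = 104.5 kg/min × 746.26 kJ/kg = 77984 kJ/min
|Q| = 1299.7 kW

Q = 1300 kW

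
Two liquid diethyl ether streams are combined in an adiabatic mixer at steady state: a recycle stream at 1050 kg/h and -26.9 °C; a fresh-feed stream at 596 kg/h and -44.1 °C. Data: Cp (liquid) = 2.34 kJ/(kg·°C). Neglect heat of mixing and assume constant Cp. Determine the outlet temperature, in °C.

T_out = -33.1 °C

Energy balance with Q = 0: Σ ṁᵢCp,ᵢ(T_out − Tᵢ) = 0
T_out = Σ ṁᵢCp,ᵢTᵢ / Σ ṁᵢCp,ᵢ
      = -127600 / 3851.6 = -33.128 °C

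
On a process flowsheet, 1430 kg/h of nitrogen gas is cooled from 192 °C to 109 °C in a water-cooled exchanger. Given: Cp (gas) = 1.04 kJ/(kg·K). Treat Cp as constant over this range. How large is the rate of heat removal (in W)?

Q = ṁ·Cp·ΔT = 1430 × 1.04 × (109 − 192) = -123440 kJ/h
Converting: 123440 / 3600 s = 34.288 kW
Cooling duty = 34288 W

Q_c = 34300 W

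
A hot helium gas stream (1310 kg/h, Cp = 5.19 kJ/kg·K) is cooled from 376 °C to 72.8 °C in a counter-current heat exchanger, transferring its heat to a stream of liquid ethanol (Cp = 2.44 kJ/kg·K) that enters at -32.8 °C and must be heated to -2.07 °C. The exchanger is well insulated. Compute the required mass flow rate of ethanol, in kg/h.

Heat released by hot stream: Q = 1310 × 5.19 × (376 − 72.8) = 2.0614e+06 kJ/h
Energy balance on cold side (adiabatic exchanger): Q = ṁ_c·Cp_c·(T_c,out − T_c,in)
ṁ_c = 2.0614e+06 / [2.44 × (-2.07 − -32.8)] = 27493 kg/h

ṁ_c = 27500 kg/h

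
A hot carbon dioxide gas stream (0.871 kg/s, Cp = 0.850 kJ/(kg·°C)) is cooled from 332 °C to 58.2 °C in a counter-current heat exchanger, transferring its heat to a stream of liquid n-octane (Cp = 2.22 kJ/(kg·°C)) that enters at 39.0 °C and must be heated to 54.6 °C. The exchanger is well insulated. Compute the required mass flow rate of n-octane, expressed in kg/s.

Heat released by hot stream: Q = 0.871 × 0.850 × (332 − 58.2) = 202.71 kJ/s
Energy balance on cold side (adiabatic exchanger): Q = ṁ_c·Cp_c·(T_c,out − T_c,in)
ṁ_c = 202.71 / [2.22 × (54.6 − 39.0)] = 5.8532 kg/s

ṁ_c = 5.85 kg/s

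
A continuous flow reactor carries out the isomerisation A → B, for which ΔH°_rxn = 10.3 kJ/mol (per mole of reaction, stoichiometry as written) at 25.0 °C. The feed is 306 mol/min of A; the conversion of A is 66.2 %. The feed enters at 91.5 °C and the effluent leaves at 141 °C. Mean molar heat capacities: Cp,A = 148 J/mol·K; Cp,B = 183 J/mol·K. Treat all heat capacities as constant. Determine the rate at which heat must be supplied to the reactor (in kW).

Q_in = 85.8 kW

Extent of reaction ξ = 0.662 × 306 = 202.57 mol/min
Reaction term: ξ·ΔH°_rxn = 202.57 × 10.3 = 2086.5 kJ/min
Sensible, feed 91.5→25 °C: -3011.7 kJ/min
Outlet flows (mol/min): A 103.43, B 202.57
Sensible, products 25→141 °C: 6075.9 kJ/min
Q = ΔH = 5150.7 kJ/min = 85.845 kW
Heat supplied = 85.845 kW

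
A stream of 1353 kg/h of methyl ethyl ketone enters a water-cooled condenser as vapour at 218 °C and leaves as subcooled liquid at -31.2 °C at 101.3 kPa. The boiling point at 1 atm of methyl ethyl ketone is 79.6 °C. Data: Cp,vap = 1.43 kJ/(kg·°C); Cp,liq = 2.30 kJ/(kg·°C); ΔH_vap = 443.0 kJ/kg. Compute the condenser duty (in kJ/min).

Q_c = 20200 kJ/min

vapour 218→79.6 °C: -197.91 kJ/kg
condensation at 79.6 °C: -443 kJ/kg
liquid 79.6→-31.2 °C: -254.84 kJ/kg
Δh = -197.91 + -443 + -254.84 = -895.75 kJ/kg
Q = ṁ·Δh = 1353 kg/h × -895.75 kJ/kg = -1.212e+06 kJ/h
|Q| = 336.65 kW = 20199 kJ/min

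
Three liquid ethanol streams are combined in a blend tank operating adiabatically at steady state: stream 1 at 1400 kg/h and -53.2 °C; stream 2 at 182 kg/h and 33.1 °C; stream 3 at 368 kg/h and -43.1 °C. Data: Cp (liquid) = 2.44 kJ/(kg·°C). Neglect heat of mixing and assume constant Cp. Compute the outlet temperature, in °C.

No heat crosses the boundary, so H_out = H_in.
Σ ṁᵢCp,ᵢTᵢ = 1400×2.44×-53.2 + 182×2.44×33.1 + 368×2.44×-43.1 = -205730
Σ ṁᵢCp,ᵢ = 1400×2.44 + 182×2.44 + 368×2.44 = 4758
T_out = -205730 / 4758 = -43.239 °C

T_out = -43.2 °C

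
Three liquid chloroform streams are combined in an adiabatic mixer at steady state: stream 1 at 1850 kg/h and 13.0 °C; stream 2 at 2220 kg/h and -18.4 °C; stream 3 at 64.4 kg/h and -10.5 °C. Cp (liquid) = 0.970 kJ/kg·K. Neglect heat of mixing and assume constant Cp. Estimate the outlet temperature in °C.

Adiabatic, steady state ⇒ Σ ṁᵢCp,ᵢ(T_out − Tᵢ) = 0
T_out = Σ ṁᵢCp,ᵢTᵢ / Σ ṁᵢCp,ᵢ
      = -16950 / 4010.4 = -4.2265 °C

T_out = -4.23 °C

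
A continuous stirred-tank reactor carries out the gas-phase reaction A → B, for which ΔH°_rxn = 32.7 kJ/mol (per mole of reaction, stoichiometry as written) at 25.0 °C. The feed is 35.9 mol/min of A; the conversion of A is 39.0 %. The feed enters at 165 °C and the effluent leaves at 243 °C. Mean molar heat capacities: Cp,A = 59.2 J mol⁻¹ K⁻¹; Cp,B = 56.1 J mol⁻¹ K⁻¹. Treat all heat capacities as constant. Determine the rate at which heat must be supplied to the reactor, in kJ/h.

Extent of reaction ξ = 0.390 × 35.9 = 14.001 mol/min
Reaction term: ξ·ΔH°_rxn = 14.001 × 32.7 = 457.83 kJ/min
Sensible, feed 165→25 °C: -297.54 kJ/min
Outlet flows (mol/min): A 21.899, B 14.001
Sensible, products 25→243 °C: 453.85 kJ/min
Q = ΔH = 614.14 kJ/min = 10.236 kW
Heat supplied = 36849 kJ/h

Q_in = 36800 kJ/h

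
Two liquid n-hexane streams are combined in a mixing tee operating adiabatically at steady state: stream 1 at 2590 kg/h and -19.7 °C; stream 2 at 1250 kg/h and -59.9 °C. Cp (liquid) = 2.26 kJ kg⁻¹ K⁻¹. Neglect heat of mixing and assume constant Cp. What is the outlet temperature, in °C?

T_out = -32.8 °C

Energy balance with Q = 0: Σ ṁᵢCp,ᵢ(T_out − Tᵢ) = 0
T_out = Σ ṁᵢCp,ᵢTᵢ / Σ ṁᵢCp,ᵢ
      = -284530 / 8678.4 = -32.786 °C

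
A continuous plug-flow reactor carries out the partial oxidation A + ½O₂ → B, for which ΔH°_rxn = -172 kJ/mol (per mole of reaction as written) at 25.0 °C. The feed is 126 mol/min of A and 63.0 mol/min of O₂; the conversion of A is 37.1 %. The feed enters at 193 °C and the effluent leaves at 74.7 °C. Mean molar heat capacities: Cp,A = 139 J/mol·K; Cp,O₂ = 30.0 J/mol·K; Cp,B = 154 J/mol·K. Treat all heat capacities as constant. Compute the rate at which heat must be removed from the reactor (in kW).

Extent of reaction ξ = 0.371 × 126 = 46.746 mol/min
Reaction term: ξ·ΔH°_rxn = 46.746 × -172 = -8040.3 kJ/min
Sensible, feed 193→25 °C: -3259.9 kJ/min
Outlet flows (mol/min): A 79.254, O₂ 39.627, B 46.746
Sensible, products 25→74.7 °C: 964.38 kJ/min
Q = ΔH = -10336 kJ/min = -172.26 kW
Heat removed = 172.26 kW

Q_out = 172 kW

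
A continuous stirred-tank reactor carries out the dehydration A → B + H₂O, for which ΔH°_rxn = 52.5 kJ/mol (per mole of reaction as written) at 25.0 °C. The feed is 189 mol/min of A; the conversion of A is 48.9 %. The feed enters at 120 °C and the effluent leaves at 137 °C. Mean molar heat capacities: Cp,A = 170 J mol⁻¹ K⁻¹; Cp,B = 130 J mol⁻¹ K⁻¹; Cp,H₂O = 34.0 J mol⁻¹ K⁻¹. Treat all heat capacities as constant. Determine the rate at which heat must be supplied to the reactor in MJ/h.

Extent of reaction ξ = 0.489 × 189 = 92.421 mol/min
Reaction term: ξ·ΔH°_rxn = 92.421 × 52.5 = 4852.1 kJ/min
Sensible, feed 120→25 °C: -3052.3 kJ/min
Outlet flows (mol/min): A 96.579, B 92.421, H₂O 92.421
Sensible, products 25→137 °C: 3536.5 kJ/min
Q = ΔH = 5336.2 kJ/min = 88.937 kW
Heat supplied = 320.17 MJ/h

Q_in = 320 MJ/h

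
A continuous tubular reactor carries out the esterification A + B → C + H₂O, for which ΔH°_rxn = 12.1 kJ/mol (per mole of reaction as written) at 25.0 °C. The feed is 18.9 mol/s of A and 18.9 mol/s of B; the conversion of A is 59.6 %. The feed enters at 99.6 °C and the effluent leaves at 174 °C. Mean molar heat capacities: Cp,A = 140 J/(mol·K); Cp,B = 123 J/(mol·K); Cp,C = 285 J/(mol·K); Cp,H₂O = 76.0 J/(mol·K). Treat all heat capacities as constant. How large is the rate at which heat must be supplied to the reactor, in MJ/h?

Extent of reaction ξ = 0.596 × 18.9 = 11.264 mol/s
Reaction term: ξ·ΔH°_rxn = 11.264 × 12.1 = 136.3 kJ/s
Sensible, feed 99.6→25 °C: -370.81 kJ/s
Outlet flows (mol/s): A 7.6356, B 7.6356, C 11.264, H₂O 11.264
Sensible, products 25→174 °C: 905.12 kJ/s
Q = ΔH = 670.6 kJ/s = 670.6 kW
Heat supplied = 2414.2 MJ/h

Q_in = 2410 MJ/h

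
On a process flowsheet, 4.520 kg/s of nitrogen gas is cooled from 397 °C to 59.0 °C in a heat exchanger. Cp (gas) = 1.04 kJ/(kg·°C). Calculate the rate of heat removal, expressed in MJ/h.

Q_c = 5720 MJ/h

Q = ṁ·Cp·ΔT = 4.520 × 1.04 × (59.0 − 397) = -1588.9 kJ/s
Cooling duty = 5719.9 MJ/h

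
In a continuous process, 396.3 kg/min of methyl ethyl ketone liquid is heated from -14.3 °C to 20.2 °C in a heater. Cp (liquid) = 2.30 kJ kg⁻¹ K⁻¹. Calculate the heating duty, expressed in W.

Q = ṁ·Cp·ΔT = 396.3 × 2.30 × (20.2 − -14.3) = 31446 kJ/min
Converting: 31446 / 60 s = 524.11 kW
Heating duty = 524110 W

Q = 524000 W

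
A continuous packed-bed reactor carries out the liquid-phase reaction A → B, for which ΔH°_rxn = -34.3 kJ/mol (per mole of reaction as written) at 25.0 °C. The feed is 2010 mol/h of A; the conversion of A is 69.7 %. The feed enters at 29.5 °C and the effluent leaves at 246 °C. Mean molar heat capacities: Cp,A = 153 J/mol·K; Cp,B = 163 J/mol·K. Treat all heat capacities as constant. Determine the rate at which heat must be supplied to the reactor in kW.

Q_in = 6.01 kW

Extent of reaction ξ = 0.697 × 2010 = 1401 mol/h
Reaction term: ξ·ΔH°_rxn = 1401 × -34.3 = -48053 kJ/h
Sensible, feed 29.5→25 °C: -1383.9 kJ/h
Outlet flows (mol/h): A 609.03, B 1401
Sensible, products 25→246 °C: 71060 kJ/h
Q = ΔH = 21623 kJ/h = 6.0064 kW
Heat supplied = 6.0064 kW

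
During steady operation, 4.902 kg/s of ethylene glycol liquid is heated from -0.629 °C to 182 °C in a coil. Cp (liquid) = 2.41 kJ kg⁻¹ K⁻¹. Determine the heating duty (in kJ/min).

Q = 129000 kJ/min

Q = ṁ·Cp·ΔT = 4.902 × 2.41 × (182 − -0.629) = 2157.5 kJ/s
Heating duty = 129450 kJ/min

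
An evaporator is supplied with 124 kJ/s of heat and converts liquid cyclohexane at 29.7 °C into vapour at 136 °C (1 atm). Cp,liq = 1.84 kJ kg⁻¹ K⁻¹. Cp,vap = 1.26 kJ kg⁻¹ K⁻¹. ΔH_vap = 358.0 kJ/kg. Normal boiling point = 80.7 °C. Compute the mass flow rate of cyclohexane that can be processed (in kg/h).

ṁ = 856 kg/h

Δh = 1.84×(80.7−29.7) + 358.0 + 1.26×(136−80.7) = 521.52 kJ/kg
Q = 124 kJ/s = 124 kJ/s = 446400 kJ/h
ṁ = Q/Δh = 446400 / 521.52 = 855.96 kg/h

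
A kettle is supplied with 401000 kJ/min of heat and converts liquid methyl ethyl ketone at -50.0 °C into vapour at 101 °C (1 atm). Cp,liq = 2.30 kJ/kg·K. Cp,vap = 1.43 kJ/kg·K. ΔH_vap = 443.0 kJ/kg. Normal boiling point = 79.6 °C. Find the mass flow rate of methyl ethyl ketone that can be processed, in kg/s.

ṁ = 8.66 kg/s

Δh = 2.30×(79.6−-50.0) + 443.0 + 1.43×(101−79.6) = 771.68 kJ/kg
Q = 401000 kJ/min = 6683.3 kJ/s = 6683.3 kJ/s
ṁ = Q/Δh = 6683.3 / 771.68 = 8.6607 kg/s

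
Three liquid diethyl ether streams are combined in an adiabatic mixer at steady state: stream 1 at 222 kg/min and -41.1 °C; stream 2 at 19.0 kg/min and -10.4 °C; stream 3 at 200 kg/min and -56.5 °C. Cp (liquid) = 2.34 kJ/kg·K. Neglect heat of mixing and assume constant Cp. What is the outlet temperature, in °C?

No heat crosses the boundary, so H_out = H_in.
Σ ṁᵢCp,ᵢTᵢ = 222×2.34×-41.1 + 19.0×2.34×-10.4 + 200×2.34×-56.5 = -48255
Σ ṁᵢCp,ᵢ = 222×2.34 + 19.0×2.34 + 200×2.34 = 1031.9
T_out = -48255 / 1031.9 = -46.761 °C

T_out = -46.8 °C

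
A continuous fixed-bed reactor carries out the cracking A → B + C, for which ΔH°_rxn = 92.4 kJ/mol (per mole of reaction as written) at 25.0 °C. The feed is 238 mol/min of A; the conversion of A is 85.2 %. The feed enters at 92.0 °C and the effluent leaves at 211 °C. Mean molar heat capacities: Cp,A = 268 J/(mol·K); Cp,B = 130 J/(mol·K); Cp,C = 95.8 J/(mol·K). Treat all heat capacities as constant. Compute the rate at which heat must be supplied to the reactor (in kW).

Extent of reaction ξ = 0.852 × 238 = 202.78 mol/min
Reaction term: ξ·ΔH°_rxn = 202.78 × 92.4 = 18737 kJ/min
Sensible, feed 92.0→25 °C: -4273.5 kJ/min
Outlet flows (mol/min): A 35.224, B 202.78, C 202.78
Sensible, products 25→211 °C: 10272 kJ/min
Q = ΔH = 24735 kJ/min = 412.25 kW
Heat supplied = 412.25 kW

Q_in = 412 kW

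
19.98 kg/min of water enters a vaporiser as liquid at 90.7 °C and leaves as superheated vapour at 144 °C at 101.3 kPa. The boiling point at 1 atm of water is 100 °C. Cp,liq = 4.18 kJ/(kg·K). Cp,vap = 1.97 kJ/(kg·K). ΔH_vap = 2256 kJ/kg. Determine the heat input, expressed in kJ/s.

Q = 793 kJ/s

liquid 90.7→100 °C: 38.874 kJ/kg
vaporisation at 100 °C: 2256 kJ/kg
vapour 100→144 °C: 86.68 kJ/kg
Δh = 38.874 + 2256 + 86.68 = 2381.6 kJ/kg
Q = ṁ·Δh = 19.98 kg/min × 2381.6 kJ/kg = 47583 kJ/min
|Q| = 793.06 kW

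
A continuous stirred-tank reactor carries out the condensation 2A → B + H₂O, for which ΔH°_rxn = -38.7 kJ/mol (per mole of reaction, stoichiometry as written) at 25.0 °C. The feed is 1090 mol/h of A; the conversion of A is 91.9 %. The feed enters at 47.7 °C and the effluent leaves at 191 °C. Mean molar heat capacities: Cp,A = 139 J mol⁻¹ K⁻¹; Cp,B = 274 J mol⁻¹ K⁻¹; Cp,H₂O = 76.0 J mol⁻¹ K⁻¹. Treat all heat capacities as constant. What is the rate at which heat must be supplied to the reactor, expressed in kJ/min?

Q_in = 139 kJ/min

Extent of reaction ξ = 0.919 × 1090 / 2 = 500.86 mol/h
Reaction term: ξ·ΔH°_rxn = 500.86 × -38.7 = -19383 kJ/h
Sensible, feed 47.7→25 °C: -3439.3 kJ/h
Outlet flows (mol/h): A 88.29, B 500.86, H₂O 500.86
Sensible, products 25→191 °C: 31137 kJ/h
Q = ΔH = 8314.5 kJ/h = 2.3096 kW
Heat supplied = 138.58 kJ/min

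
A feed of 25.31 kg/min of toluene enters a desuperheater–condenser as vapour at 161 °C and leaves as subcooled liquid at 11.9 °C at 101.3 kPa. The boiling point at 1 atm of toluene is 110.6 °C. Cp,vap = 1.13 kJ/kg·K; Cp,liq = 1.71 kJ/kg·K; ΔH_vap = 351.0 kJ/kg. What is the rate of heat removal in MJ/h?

Q_c = 876 MJ/h

vapour 161→110.6 °C: -56.952 kJ/kg
condensation at 110.6 °C: -351 kJ/kg
liquid 110.6→11.9 °C: -168.78 kJ/kg
Δh = -56.952 + -351 + -168.78 = -576.73 kJ/kg
Q = ṁ·Δh = 25.31 kg/min × -576.73 kJ/kg = -14597 kJ/min
|Q| = 243.28 kW = 875.82 MJ/h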